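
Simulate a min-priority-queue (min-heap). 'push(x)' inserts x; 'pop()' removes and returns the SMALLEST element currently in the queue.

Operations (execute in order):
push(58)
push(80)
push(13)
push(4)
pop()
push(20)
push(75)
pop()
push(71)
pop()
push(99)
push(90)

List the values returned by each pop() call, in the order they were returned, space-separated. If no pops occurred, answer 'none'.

push(58): heap contents = [58]
push(80): heap contents = [58, 80]
push(13): heap contents = [13, 58, 80]
push(4): heap contents = [4, 13, 58, 80]
pop() → 4: heap contents = [13, 58, 80]
push(20): heap contents = [13, 20, 58, 80]
push(75): heap contents = [13, 20, 58, 75, 80]
pop() → 13: heap contents = [20, 58, 75, 80]
push(71): heap contents = [20, 58, 71, 75, 80]
pop() → 20: heap contents = [58, 71, 75, 80]
push(99): heap contents = [58, 71, 75, 80, 99]
push(90): heap contents = [58, 71, 75, 80, 90, 99]

Answer: 4 13 20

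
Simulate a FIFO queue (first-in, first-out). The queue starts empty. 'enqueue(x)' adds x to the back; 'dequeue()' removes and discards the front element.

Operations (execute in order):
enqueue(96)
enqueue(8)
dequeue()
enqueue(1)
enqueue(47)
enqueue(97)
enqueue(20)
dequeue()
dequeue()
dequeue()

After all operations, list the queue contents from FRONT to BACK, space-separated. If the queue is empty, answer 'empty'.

Answer: 97 20

Derivation:
enqueue(96): [96]
enqueue(8): [96, 8]
dequeue(): [8]
enqueue(1): [8, 1]
enqueue(47): [8, 1, 47]
enqueue(97): [8, 1, 47, 97]
enqueue(20): [8, 1, 47, 97, 20]
dequeue(): [1, 47, 97, 20]
dequeue(): [47, 97, 20]
dequeue(): [97, 20]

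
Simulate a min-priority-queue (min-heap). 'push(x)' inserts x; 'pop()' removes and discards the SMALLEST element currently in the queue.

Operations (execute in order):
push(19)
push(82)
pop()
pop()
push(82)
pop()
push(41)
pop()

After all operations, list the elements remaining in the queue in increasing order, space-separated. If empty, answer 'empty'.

push(19): heap contents = [19]
push(82): heap contents = [19, 82]
pop() → 19: heap contents = [82]
pop() → 82: heap contents = []
push(82): heap contents = [82]
pop() → 82: heap contents = []
push(41): heap contents = [41]
pop() → 41: heap contents = []

Answer: empty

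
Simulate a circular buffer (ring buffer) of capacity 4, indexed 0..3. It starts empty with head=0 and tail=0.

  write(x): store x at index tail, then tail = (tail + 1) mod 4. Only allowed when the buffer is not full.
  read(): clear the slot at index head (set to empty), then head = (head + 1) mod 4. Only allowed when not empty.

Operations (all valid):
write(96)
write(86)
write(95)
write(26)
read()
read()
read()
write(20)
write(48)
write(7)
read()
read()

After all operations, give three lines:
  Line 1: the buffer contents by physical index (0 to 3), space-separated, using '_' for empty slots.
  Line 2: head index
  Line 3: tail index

Answer: _ 48 7 _
1
3

Derivation:
write(96): buf=[96 _ _ _], head=0, tail=1, size=1
write(86): buf=[96 86 _ _], head=0, tail=2, size=2
write(95): buf=[96 86 95 _], head=0, tail=3, size=3
write(26): buf=[96 86 95 26], head=0, tail=0, size=4
read(): buf=[_ 86 95 26], head=1, tail=0, size=3
read(): buf=[_ _ 95 26], head=2, tail=0, size=2
read(): buf=[_ _ _ 26], head=3, tail=0, size=1
write(20): buf=[20 _ _ 26], head=3, tail=1, size=2
write(48): buf=[20 48 _ 26], head=3, tail=2, size=3
write(7): buf=[20 48 7 26], head=3, tail=3, size=4
read(): buf=[20 48 7 _], head=0, tail=3, size=3
read(): buf=[_ 48 7 _], head=1, tail=3, size=2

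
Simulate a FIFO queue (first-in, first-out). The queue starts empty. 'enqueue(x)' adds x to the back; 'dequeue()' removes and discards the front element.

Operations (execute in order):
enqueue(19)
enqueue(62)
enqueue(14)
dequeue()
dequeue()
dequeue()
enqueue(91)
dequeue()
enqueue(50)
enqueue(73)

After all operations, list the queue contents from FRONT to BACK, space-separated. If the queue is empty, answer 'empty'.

Answer: 50 73

Derivation:
enqueue(19): [19]
enqueue(62): [19, 62]
enqueue(14): [19, 62, 14]
dequeue(): [62, 14]
dequeue(): [14]
dequeue(): []
enqueue(91): [91]
dequeue(): []
enqueue(50): [50]
enqueue(73): [50, 73]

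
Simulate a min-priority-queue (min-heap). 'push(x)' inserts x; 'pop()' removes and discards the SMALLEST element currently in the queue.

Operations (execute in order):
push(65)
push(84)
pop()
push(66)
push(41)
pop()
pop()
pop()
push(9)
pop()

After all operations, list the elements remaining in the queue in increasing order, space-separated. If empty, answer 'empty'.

Answer: empty

Derivation:
push(65): heap contents = [65]
push(84): heap contents = [65, 84]
pop() → 65: heap contents = [84]
push(66): heap contents = [66, 84]
push(41): heap contents = [41, 66, 84]
pop() → 41: heap contents = [66, 84]
pop() → 66: heap contents = [84]
pop() → 84: heap contents = []
push(9): heap contents = [9]
pop() → 9: heap contents = []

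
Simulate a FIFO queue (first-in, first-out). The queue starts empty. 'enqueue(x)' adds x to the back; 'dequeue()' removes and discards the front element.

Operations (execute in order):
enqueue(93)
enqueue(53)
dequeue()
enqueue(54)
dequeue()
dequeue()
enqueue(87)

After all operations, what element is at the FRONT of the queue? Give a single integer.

Answer: 87

Derivation:
enqueue(93): queue = [93]
enqueue(53): queue = [93, 53]
dequeue(): queue = [53]
enqueue(54): queue = [53, 54]
dequeue(): queue = [54]
dequeue(): queue = []
enqueue(87): queue = [87]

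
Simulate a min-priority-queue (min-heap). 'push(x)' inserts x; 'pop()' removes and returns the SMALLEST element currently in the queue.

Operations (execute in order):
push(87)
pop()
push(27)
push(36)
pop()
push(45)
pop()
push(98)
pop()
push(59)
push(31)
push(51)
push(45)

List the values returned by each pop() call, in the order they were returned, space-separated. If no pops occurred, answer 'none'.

Answer: 87 27 36 45

Derivation:
push(87): heap contents = [87]
pop() → 87: heap contents = []
push(27): heap contents = [27]
push(36): heap contents = [27, 36]
pop() → 27: heap contents = [36]
push(45): heap contents = [36, 45]
pop() → 36: heap contents = [45]
push(98): heap contents = [45, 98]
pop() → 45: heap contents = [98]
push(59): heap contents = [59, 98]
push(31): heap contents = [31, 59, 98]
push(51): heap contents = [31, 51, 59, 98]
push(45): heap contents = [31, 45, 51, 59, 98]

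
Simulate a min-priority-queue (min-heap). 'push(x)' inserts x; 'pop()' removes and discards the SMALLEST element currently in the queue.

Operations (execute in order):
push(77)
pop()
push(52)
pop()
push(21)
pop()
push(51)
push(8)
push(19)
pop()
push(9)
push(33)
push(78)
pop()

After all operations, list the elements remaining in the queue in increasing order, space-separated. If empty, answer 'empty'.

Answer: 19 33 51 78

Derivation:
push(77): heap contents = [77]
pop() → 77: heap contents = []
push(52): heap contents = [52]
pop() → 52: heap contents = []
push(21): heap contents = [21]
pop() → 21: heap contents = []
push(51): heap contents = [51]
push(8): heap contents = [8, 51]
push(19): heap contents = [8, 19, 51]
pop() → 8: heap contents = [19, 51]
push(9): heap contents = [9, 19, 51]
push(33): heap contents = [9, 19, 33, 51]
push(78): heap contents = [9, 19, 33, 51, 78]
pop() → 9: heap contents = [19, 33, 51, 78]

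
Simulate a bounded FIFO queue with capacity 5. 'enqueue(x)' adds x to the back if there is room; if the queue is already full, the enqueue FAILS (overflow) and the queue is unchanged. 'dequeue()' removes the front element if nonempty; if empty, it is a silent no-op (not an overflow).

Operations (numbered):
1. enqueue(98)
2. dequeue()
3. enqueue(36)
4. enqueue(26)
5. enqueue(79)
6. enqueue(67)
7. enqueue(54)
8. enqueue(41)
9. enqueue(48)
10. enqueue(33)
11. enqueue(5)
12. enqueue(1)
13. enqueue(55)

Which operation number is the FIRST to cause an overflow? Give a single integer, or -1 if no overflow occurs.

1. enqueue(98): size=1
2. dequeue(): size=0
3. enqueue(36): size=1
4. enqueue(26): size=2
5. enqueue(79): size=3
6. enqueue(67): size=4
7. enqueue(54): size=5
8. enqueue(41): size=5=cap → OVERFLOW (fail)
9. enqueue(48): size=5=cap → OVERFLOW (fail)
10. enqueue(33): size=5=cap → OVERFLOW (fail)
11. enqueue(5): size=5=cap → OVERFLOW (fail)
12. enqueue(1): size=5=cap → OVERFLOW (fail)
13. enqueue(55): size=5=cap → OVERFLOW (fail)

Answer: 8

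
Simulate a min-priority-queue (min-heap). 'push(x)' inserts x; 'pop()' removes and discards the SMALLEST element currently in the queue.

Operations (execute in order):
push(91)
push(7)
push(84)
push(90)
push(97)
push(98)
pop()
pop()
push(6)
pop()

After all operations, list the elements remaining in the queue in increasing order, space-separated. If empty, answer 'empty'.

Answer: 90 91 97 98

Derivation:
push(91): heap contents = [91]
push(7): heap contents = [7, 91]
push(84): heap contents = [7, 84, 91]
push(90): heap contents = [7, 84, 90, 91]
push(97): heap contents = [7, 84, 90, 91, 97]
push(98): heap contents = [7, 84, 90, 91, 97, 98]
pop() → 7: heap contents = [84, 90, 91, 97, 98]
pop() → 84: heap contents = [90, 91, 97, 98]
push(6): heap contents = [6, 90, 91, 97, 98]
pop() → 6: heap contents = [90, 91, 97, 98]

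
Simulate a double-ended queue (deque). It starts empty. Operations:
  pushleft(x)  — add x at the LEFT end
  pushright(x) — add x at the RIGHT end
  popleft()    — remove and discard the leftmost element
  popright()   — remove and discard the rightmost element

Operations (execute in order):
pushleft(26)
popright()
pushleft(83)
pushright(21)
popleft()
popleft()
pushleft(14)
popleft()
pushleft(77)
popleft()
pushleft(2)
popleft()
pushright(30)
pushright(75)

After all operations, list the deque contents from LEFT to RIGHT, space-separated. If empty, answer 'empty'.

pushleft(26): [26]
popright(): []
pushleft(83): [83]
pushright(21): [83, 21]
popleft(): [21]
popleft(): []
pushleft(14): [14]
popleft(): []
pushleft(77): [77]
popleft(): []
pushleft(2): [2]
popleft(): []
pushright(30): [30]
pushright(75): [30, 75]

Answer: 30 75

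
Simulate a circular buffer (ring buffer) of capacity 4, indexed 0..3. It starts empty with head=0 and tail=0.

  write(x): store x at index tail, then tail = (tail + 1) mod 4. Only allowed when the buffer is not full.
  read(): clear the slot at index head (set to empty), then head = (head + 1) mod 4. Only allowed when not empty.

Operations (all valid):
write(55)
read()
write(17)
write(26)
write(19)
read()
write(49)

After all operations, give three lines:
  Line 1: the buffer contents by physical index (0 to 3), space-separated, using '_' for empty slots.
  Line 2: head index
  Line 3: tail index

write(55): buf=[55 _ _ _], head=0, tail=1, size=1
read(): buf=[_ _ _ _], head=1, tail=1, size=0
write(17): buf=[_ 17 _ _], head=1, tail=2, size=1
write(26): buf=[_ 17 26 _], head=1, tail=3, size=2
write(19): buf=[_ 17 26 19], head=1, tail=0, size=3
read(): buf=[_ _ 26 19], head=2, tail=0, size=2
write(49): buf=[49 _ 26 19], head=2, tail=1, size=3

Answer: 49 _ 26 19
2
1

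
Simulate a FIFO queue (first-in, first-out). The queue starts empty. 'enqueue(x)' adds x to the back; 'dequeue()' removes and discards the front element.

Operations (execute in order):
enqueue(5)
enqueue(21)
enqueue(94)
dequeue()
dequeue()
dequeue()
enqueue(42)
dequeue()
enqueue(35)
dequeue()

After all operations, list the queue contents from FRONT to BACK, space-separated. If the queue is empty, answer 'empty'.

Answer: empty

Derivation:
enqueue(5): [5]
enqueue(21): [5, 21]
enqueue(94): [5, 21, 94]
dequeue(): [21, 94]
dequeue(): [94]
dequeue(): []
enqueue(42): [42]
dequeue(): []
enqueue(35): [35]
dequeue(): []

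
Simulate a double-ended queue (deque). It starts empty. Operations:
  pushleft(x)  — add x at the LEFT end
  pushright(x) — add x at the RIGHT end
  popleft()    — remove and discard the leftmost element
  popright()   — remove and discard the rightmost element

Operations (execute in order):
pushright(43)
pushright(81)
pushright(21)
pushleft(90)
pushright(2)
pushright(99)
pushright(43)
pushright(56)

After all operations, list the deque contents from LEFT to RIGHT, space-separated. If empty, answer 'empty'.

pushright(43): [43]
pushright(81): [43, 81]
pushright(21): [43, 81, 21]
pushleft(90): [90, 43, 81, 21]
pushright(2): [90, 43, 81, 21, 2]
pushright(99): [90, 43, 81, 21, 2, 99]
pushright(43): [90, 43, 81, 21, 2, 99, 43]
pushright(56): [90, 43, 81, 21, 2, 99, 43, 56]

Answer: 90 43 81 21 2 99 43 56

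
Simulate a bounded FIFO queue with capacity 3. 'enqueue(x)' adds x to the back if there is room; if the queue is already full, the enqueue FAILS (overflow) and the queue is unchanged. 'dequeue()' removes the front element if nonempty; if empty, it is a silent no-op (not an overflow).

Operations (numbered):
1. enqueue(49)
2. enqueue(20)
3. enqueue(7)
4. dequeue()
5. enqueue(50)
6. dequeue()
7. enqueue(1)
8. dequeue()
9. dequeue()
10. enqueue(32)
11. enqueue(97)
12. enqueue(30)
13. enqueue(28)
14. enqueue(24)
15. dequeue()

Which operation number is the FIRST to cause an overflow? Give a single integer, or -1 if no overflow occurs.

1. enqueue(49): size=1
2. enqueue(20): size=2
3. enqueue(7): size=3
4. dequeue(): size=2
5. enqueue(50): size=3
6. dequeue(): size=2
7. enqueue(1): size=3
8. dequeue(): size=2
9. dequeue(): size=1
10. enqueue(32): size=2
11. enqueue(97): size=3
12. enqueue(30): size=3=cap → OVERFLOW (fail)
13. enqueue(28): size=3=cap → OVERFLOW (fail)
14. enqueue(24): size=3=cap → OVERFLOW (fail)
15. dequeue(): size=2

Answer: 12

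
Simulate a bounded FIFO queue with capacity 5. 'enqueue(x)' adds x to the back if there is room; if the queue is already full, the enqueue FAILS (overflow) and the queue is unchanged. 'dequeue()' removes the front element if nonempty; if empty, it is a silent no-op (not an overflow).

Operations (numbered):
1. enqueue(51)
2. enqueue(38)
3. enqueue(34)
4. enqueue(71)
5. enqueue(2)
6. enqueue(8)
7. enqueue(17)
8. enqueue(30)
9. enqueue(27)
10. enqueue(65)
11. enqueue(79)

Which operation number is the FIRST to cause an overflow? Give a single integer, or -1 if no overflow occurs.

Answer: 6

Derivation:
1. enqueue(51): size=1
2. enqueue(38): size=2
3. enqueue(34): size=3
4. enqueue(71): size=4
5. enqueue(2): size=5
6. enqueue(8): size=5=cap → OVERFLOW (fail)
7. enqueue(17): size=5=cap → OVERFLOW (fail)
8. enqueue(30): size=5=cap → OVERFLOW (fail)
9. enqueue(27): size=5=cap → OVERFLOW (fail)
10. enqueue(65): size=5=cap → OVERFLOW (fail)
11. enqueue(79): size=5=cap → OVERFLOW (fail)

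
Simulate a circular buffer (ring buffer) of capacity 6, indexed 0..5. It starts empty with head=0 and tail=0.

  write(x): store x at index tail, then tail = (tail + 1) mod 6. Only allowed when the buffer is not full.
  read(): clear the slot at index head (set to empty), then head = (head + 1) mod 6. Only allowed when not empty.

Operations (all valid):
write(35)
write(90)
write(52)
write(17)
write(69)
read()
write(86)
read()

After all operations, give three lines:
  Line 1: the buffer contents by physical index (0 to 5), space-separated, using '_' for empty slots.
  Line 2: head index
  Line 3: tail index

write(35): buf=[35 _ _ _ _ _], head=0, tail=1, size=1
write(90): buf=[35 90 _ _ _ _], head=0, tail=2, size=2
write(52): buf=[35 90 52 _ _ _], head=0, tail=3, size=3
write(17): buf=[35 90 52 17 _ _], head=0, tail=4, size=4
write(69): buf=[35 90 52 17 69 _], head=0, tail=5, size=5
read(): buf=[_ 90 52 17 69 _], head=1, tail=5, size=4
write(86): buf=[_ 90 52 17 69 86], head=1, tail=0, size=5
read(): buf=[_ _ 52 17 69 86], head=2, tail=0, size=4

Answer: _ _ 52 17 69 86
2
0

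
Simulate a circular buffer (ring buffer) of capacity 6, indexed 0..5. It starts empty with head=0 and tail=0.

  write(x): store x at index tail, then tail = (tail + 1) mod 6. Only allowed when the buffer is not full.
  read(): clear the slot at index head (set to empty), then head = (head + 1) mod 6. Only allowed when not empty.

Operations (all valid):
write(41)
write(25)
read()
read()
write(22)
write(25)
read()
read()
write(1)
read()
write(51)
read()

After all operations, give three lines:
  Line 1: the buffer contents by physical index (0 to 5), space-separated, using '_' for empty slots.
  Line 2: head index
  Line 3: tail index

Answer: _ _ _ _ _ _
0
0

Derivation:
write(41): buf=[41 _ _ _ _ _], head=0, tail=1, size=1
write(25): buf=[41 25 _ _ _ _], head=0, tail=2, size=2
read(): buf=[_ 25 _ _ _ _], head=1, tail=2, size=1
read(): buf=[_ _ _ _ _ _], head=2, tail=2, size=0
write(22): buf=[_ _ 22 _ _ _], head=2, tail=3, size=1
write(25): buf=[_ _ 22 25 _ _], head=2, tail=4, size=2
read(): buf=[_ _ _ 25 _ _], head=3, tail=4, size=1
read(): buf=[_ _ _ _ _ _], head=4, tail=4, size=0
write(1): buf=[_ _ _ _ 1 _], head=4, tail=5, size=1
read(): buf=[_ _ _ _ _ _], head=5, tail=5, size=0
write(51): buf=[_ _ _ _ _ 51], head=5, tail=0, size=1
read(): buf=[_ _ _ _ _ _], head=0, tail=0, size=0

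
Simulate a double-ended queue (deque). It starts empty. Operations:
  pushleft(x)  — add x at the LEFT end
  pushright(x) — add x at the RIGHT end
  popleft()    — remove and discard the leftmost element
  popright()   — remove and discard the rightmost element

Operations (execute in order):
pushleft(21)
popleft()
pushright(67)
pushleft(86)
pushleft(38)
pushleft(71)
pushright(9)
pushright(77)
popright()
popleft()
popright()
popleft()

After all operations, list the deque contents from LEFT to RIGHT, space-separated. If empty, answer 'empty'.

Answer: 86 67

Derivation:
pushleft(21): [21]
popleft(): []
pushright(67): [67]
pushleft(86): [86, 67]
pushleft(38): [38, 86, 67]
pushleft(71): [71, 38, 86, 67]
pushright(9): [71, 38, 86, 67, 9]
pushright(77): [71, 38, 86, 67, 9, 77]
popright(): [71, 38, 86, 67, 9]
popleft(): [38, 86, 67, 9]
popright(): [38, 86, 67]
popleft(): [86, 67]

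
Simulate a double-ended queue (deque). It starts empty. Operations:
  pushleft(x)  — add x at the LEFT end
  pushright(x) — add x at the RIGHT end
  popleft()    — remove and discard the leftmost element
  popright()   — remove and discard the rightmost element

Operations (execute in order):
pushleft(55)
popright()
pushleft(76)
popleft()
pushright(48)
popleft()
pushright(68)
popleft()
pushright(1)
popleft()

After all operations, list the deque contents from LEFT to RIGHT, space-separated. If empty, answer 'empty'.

pushleft(55): [55]
popright(): []
pushleft(76): [76]
popleft(): []
pushright(48): [48]
popleft(): []
pushright(68): [68]
popleft(): []
pushright(1): [1]
popleft(): []

Answer: empty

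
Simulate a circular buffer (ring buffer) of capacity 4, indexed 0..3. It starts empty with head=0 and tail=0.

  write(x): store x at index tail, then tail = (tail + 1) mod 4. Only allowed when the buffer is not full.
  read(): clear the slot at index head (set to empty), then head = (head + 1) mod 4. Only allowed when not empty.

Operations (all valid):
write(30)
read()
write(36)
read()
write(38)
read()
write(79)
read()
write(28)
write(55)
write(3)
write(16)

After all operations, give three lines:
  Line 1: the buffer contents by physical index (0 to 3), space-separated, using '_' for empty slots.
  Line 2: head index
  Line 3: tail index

write(30): buf=[30 _ _ _], head=0, tail=1, size=1
read(): buf=[_ _ _ _], head=1, tail=1, size=0
write(36): buf=[_ 36 _ _], head=1, tail=2, size=1
read(): buf=[_ _ _ _], head=2, tail=2, size=0
write(38): buf=[_ _ 38 _], head=2, tail=3, size=1
read(): buf=[_ _ _ _], head=3, tail=3, size=0
write(79): buf=[_ _ _ 79], head=3, tail=0, size=1
read(): buf=[_ _ _ _], head=0, tail=0, size=0
write(28): buf=[28 _ _ _], head=0, tail=1, size=1
write(55): buf=[28 55 _ _], head=0, tail=2, size=2
write(3): buf=[28 55 3 _], head=0, tail=3, size=3
write(16): buf=[28 55 3 16], head=0, tail=0, size=4

Answer: 28 55 3 16
0
0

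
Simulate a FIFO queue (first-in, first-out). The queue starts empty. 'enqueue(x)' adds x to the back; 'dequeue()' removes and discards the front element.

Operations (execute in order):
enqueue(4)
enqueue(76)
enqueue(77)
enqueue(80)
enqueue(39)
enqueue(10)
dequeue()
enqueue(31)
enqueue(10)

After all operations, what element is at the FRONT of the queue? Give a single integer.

enqueue(4): queue = [4]
enqueue(76): queue = [4, 76]
enqueue(77): queue = [4, 76, 77]
enqueue(80): queue = [4, 76, 77, 80]
enqueue(39): queue = [4, 76, 77, 80, 39]
enqueue(10): queue = [4, 76, 77, 80, 39, 10]
dequeue(): queue = [76, 77, 80, 39, 10]
enqueue(31): queue = [76, 77, 80, 39, 10, 31]
enqueue(10): queue = [76, 77, 80, 39, 10, 31, 10]

Answer: 76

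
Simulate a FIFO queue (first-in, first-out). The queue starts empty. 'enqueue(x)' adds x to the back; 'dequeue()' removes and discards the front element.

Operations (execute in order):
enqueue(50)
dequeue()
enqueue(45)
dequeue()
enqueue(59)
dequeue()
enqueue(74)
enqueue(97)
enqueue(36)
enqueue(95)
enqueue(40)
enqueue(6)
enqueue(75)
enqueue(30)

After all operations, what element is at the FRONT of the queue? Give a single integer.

enqueue(50): queue = [50]
dequeue(): queue = []
enqueue(45): queue = [45]
dequeue(): queue = []
enqueue(59): queue = [59]
dequeue(): queue = []
enqueue(74): queue = [74]
enqueue(97): queue = [74, 97]
enqueue(36): queue = [74, 97, 36]
enqueue(95): queue = [74, 97, 36, 95]
enqueue(40): queue = [74, 97, 36, 95, 40]
enqueue(6): queue = [74, 97, 36, 95, 40, 6]
enqueue(75): queue = [74, 97, 36, 95, 40, 6, 75]
enqueue(30): queue = [74, 97, 36, 95, 40, 6, 75, 30]

Answer: 74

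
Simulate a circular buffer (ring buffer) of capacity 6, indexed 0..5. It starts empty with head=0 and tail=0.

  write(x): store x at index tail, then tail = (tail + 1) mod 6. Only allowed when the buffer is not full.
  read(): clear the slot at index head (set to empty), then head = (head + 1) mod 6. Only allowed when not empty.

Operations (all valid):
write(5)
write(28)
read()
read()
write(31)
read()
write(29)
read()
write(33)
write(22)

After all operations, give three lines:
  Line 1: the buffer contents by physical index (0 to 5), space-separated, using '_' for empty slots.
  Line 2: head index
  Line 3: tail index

write(5): buf=[5 _ _ _ _ _], head=0, tail=1, size=1
write(28): buf=[5 28 _ _ _ _], head=0, tail=2, size=2
read(): buf=[_ 28 _ _ _ _], head=1, tail=2, size=1
read(): buf=[_ _ _ _ _ _], head=2, tail=2, size=0
write(31): buf=[_ _ 31 _ _ _], head=2, tail=3, size=1
read(): buf=[_ _ _ _ _ _], head=3, tail=3, size=0
write(29): buf=[_ _ _ 29 _ _], head=3, tail=4, size=1
read(): buf=[_ _ _ _ _ _], head=4, tail=4, size=0
write(33): buf=[_ _ _ _ 33 _], head=4, tail=5, size=1
write(22): buf=[_ _ _ _ 33 22], head=4, tail=0, size=2

Answer: _ _ _ _ 33 22
4
0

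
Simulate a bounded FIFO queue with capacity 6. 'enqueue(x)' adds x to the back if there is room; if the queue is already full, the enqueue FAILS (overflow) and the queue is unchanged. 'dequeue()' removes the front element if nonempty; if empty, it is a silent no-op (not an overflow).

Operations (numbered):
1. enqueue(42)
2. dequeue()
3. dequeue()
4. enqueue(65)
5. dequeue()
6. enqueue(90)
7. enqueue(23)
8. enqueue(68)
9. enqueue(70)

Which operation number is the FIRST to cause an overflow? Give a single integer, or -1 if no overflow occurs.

1. enqueue(42): size=1
2. dequeue(): size=0
3. dequeue(): empty, no-op, size=0
4. enqueue(65): size=1
5. dequeue(): size=0
6. enqueue(90): size=1
7. enqueue(23): size=2
8. enqueue(68): size=3
9. enqueue(70): size=4

Answer: -1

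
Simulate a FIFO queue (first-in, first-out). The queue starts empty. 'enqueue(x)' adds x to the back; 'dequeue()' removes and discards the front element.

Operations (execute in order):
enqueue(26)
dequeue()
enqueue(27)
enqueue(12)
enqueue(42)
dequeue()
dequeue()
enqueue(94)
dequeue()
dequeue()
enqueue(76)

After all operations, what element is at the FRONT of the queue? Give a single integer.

Answer: 76

Derivation:
enqueue(26): queue = [26]
dequeue(): queue = []
enqueue(27): queue = [27]
enqueue(12): queue = [27, 12]
enqueue(42): queue = [27, 12, 42]
dequeue(): queue = [12, 42]
dequeue(): queue = [42]
enqueue(94): queue = [42, 94]
dequeue(): queue = [94]
dequeue(): queue = []
enqueue(76): queue = [76]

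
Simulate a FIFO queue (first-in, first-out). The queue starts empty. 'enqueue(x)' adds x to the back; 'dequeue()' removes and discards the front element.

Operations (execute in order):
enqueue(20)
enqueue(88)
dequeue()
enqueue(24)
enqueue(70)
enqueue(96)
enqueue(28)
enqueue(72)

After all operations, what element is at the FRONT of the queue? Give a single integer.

Answer: 88

Derivation:
enqueue(20): queue = [20]
enqueue(88): queue = [20, 88]
dequeue(): queue = [88]
enqueue(24): queue = [88, 24]
enqueue(70): queue = [88, 24, 70]
enqueue(96): queue = [88, 24, 70, 96]
enqueue(28): queue = [88, 24, 70, 96, 28]
enqueue(72): queue = [88, 24, 70, 96, 28, 72]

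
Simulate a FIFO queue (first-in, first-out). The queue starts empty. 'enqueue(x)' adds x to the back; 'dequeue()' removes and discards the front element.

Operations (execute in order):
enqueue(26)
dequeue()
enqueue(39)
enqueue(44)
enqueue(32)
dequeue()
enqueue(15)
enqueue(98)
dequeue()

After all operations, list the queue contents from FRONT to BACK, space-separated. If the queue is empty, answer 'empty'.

enqueue(26): [26]
dequeue(): []
enqueue(39): [39]
enqueue(44): [39, 44]
enqueue(32): [39, 44, 32]
dequeue(): [44, 32]
enqueue(15): [44, 32, 15]
enqueue(98): [44, 32, 15, 98]
dequeue(): [32, 15, 98]

Answer: 32 15 98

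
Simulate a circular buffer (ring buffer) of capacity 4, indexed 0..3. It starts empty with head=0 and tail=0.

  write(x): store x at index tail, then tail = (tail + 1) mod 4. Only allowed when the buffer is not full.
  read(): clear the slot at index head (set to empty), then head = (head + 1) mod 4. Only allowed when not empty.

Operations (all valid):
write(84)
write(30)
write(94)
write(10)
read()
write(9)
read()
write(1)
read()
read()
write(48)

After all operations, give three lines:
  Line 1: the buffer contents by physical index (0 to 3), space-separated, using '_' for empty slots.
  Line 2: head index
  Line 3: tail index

Answer: 9 1 48 _
0
3

Derivation:
write(84): buf=[84 _ _ _], head=0, tail=1, size=1
write(30): buf=[84 30 _ _], head=0, tail=2, size=2
write(94): buf=[84 30 94 _], head=0, tail=3, size=3
write(10): buf=[84 30 94 10], head=0, tail=0, size=4
read(): buf=[_ 30 94 10], head=1, tail=0, size=3
write(9): buf=[9 30 94 10], head=1, tail=1, size=4
read(): buf=[9 _ 94 10], head=2, tail=1, size=3
write(1): buf=[9 1 94 10], head=2, tail=2, size=4
read(): buf=[9 1 _ 10], head=3, tail=2, size=3
read(): buf=[9 1 _ _], head=0, tail=2, size=2
write(48): buf=[9 1 48 _], head=0, tail=3, size=3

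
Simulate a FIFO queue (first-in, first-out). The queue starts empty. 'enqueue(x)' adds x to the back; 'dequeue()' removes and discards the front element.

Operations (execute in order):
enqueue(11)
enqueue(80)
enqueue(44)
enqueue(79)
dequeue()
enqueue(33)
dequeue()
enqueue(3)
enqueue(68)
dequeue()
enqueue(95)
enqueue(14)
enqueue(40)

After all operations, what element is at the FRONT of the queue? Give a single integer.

Answer: 79

Derivation:
enqueue(11): queue = [11]
enqueue(80): queue = [11, 80]
enqueue(44): queue = [11, 80, 44]
enqueue(79): queue = [11, 80, 44, 79]
dequeue(): queue = [80, 44, 79]
enqueue(33): queue = [80, 44, 79, 33]
dequeue(): queue = [44, 79, 33]
enqueue(3): queue = [44, 79, 33, 3]
enqueue(68): queue = [44, 79, 33, 3, 68]
dequeue(): queue = [79, 33, 3, 68]
enqueue(95): queue = [79, 33, 3, 68, 95]
enqueue(14): queue = [79, 33, 3, 68, 95, 14]
enqueue(40): queue = [79, 33, 3, 68, 95, 14, 40]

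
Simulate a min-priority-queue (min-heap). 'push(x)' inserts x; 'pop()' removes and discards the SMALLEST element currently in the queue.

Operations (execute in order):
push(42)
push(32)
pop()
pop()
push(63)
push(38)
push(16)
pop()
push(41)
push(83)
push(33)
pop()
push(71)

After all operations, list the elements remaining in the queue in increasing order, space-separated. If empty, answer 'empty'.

push(42): heap contents = [42]
push(32): heap contents = [32, 42]
pop() → 32: heap contents = [42]
pop() → 42: heap contents = []
push(63): heap contents = [63]
push(38): heap contents = [38, 63]
push(16): heap contents = [16, 38, 63]
pop() → 16: heap contents = [38, 63]
push(41): heap contents = [38, 41, 63]
push(83): heap contents = [38, 41, 63, 83]
push(33): heap contents = [33, 38, 41, 63, 83]
pop() → 33: heap contents = [38, 41, 63, 83]
push(71): heap contents = [38, 41, 63, 71, 83]

Answer: 38 41 63 71 83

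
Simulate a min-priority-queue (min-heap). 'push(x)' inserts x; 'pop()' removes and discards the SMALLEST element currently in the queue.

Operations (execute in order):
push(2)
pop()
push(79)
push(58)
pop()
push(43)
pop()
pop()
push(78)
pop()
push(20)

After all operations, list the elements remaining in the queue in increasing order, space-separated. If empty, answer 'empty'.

push(2): heap contents = [2]
pop() → 2: heap contents = []
push(79): heap contents = [79]
push(58): heap contents = [58, 79]
pop() → 58: heap contents = [79]
push(43): heap contents = [43, 79]
pop() → 43: heap contents = [79]
pop() → 79: heap contents = []
push(78): heap contents = [78]
pop() → 78: heap contents = []
push(20): heap contents = [20]

Answer: 20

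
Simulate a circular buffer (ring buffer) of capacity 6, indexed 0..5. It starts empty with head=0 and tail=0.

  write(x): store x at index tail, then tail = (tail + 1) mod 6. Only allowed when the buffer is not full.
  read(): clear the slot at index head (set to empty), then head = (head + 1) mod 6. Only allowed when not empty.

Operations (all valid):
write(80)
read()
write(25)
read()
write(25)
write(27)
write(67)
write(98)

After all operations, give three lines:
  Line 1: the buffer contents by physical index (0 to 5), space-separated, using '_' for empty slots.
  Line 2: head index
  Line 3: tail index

Answer: _ _ 25 27 67 98
2
0

Derivation:
write(80): buf=[80 _ _ _ _ _], head=0, tail=1, size=1
read(): buf=[_ _ _ _ _ _], head=1, tail=1, size=0
write(25): buf=[_ 25 _ _ _ _], head=1, tail=2, size=1
read(): buf=[_ _ _ _ _ _], head=2, tail=2, size=0
write(25): buf=[_ _ 25 _ _ _], head=2, tail=3, size=1
write(27): buf=[_ _ 25 27 _ _], head=2, tail=4, size=2
write(67): buf=[_ _ 25 27 67 _], head=2, tail=5, size=3
write(98): buf=[_ _ 25 27 67 98], head=2, tail=0, size=4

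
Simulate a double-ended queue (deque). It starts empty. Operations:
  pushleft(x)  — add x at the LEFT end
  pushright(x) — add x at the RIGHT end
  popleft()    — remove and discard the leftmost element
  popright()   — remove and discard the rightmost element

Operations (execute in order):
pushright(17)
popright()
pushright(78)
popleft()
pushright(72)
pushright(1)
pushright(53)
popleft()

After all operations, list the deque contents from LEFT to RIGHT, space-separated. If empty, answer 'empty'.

Answer: 1 53

Derivation:
pushright(17): [17]
popright(): []
pushright(78): [78]
popleft(): []
pushright(72): [72]
pushright(1): [72, 1]
pushright(53): [72, 1, 53]
popleft(): [1, 53]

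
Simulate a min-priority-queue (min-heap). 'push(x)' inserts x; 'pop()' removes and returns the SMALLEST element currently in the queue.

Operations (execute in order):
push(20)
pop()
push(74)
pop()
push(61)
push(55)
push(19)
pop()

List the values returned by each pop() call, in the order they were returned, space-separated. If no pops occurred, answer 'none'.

push(20): heap contents = [20]
pop() → 20: heap contents = []
push(74): heap contents = [74]
pop() → 74: heap contents = []
push(61): heap contents = [61]
push(55): heap contents = [55, 61]
push(19): heap contents = [19, 55, 61]
pop() → 19: heap contents = [55, 61]

Answer: 20 74 19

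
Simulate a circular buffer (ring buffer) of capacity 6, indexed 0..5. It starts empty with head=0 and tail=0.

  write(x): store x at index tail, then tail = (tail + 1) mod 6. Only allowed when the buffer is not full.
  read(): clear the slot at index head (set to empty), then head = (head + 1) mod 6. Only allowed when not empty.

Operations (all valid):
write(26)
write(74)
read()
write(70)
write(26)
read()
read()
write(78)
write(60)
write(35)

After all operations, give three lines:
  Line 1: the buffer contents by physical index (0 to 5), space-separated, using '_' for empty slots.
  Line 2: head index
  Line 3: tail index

Answer: 35 _ _ 26 78 60
3
1

Derivation:
write(26): buf=[26 _ _ _ _ _], head=0, tail=1, size=1
write(74): buf=[26 74 _ _ _ _], head=0, tail=2, size=2
read(): buf=[_ 74 _ _ _ _], head=1, tail=2, size=1
write(70): buf=[_ 74 70 _ _ _], head=1, tail=3, size=2
write(26): buf=[_ 74 70 26 _ _], head=1, tail=4, size=3
read(): buf=[_ _ 70 26 _ _], head=2, tail=4, size=2
read(): buf=[_ _ _ 26 _ _], head=3, tail=4, size=1
write(78): buf=[_ _ _ 26 78 _], head=3, tail=5, size=2
write(60): buf=[_ _ _ 26 78 60], head=3, tail=0, size=3
write(35): buf=[35 _ _ 26 78 60], head=3, tail=1, size=4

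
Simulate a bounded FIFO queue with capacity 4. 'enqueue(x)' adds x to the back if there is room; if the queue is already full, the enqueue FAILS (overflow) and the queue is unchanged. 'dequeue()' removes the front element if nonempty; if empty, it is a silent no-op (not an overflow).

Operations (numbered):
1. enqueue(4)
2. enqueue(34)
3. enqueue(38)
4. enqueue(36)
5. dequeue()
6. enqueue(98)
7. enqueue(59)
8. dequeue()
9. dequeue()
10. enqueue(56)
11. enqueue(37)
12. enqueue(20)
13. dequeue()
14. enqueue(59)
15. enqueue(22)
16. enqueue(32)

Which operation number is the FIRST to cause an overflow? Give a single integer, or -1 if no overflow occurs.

Answer: 7

Derivation:
1. enqueue(4): size=1
2. enqueue(34): size=2
3. enqueue(38): size=3
4. enqueue(36): size=4
5. dequeue(): size=3
6. enqueue(98): size=4
7. enqueue(59): size=4=cap → OVERFLOW (fail)
8. dequeue(): size=3
9. dequeue(): size=2
10. enqueue(56): size=3
11. enqueue(37): size=4
12. enqueue(20): size=4=cap → OVERFLOW (fail)
13. dequeue(): size=3
14. enqueue(59): size=4
15. enqueue(22): size=4=cap → OVERFLOW (fail)
16. enqueue(32): size=4=cap → OVERFLOW (fail)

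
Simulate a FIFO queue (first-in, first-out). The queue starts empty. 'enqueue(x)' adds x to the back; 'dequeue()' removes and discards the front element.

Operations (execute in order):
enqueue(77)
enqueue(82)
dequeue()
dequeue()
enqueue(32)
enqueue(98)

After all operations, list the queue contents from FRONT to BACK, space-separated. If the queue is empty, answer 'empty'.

Answer: 32 98

Derivation:
enqueue(77): [77]
enqueue(82): [77, 82]
dequeue(): [82]
dequeue(): []
enqueue(32): [32]
enqueue(98): [32, 98]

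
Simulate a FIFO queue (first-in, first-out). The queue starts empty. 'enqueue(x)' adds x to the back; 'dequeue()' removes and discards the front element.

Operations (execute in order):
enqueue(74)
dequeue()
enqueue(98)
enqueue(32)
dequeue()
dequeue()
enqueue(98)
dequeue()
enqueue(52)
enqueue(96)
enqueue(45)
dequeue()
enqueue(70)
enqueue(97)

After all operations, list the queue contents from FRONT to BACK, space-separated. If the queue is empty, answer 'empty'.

enqueue(74): [74]
dequeue(): []
enqueue(98): [98]
enqueue(32): [98, 32]
dequeue(): [32]
dequeue(): []
enqueue(98): [98]
dequeue(): []
enqueue(52): [52]
enqueue(96): [52, 96]
enqueue(45): [52, 96, 45]
dequeue(): [96, 45]
enqueue(70): [96, 45, 70]
enqueue(97): [96, 45, 70, 97]

Answer: 96 45 70 97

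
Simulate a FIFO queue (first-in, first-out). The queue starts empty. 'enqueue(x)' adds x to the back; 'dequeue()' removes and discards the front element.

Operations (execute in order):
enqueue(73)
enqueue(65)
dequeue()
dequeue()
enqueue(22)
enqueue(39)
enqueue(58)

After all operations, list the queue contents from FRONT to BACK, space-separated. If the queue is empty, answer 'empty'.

Answer: 22 39 58

Derivation:
enqueue(73): [73]
enqueue(65): [73, 65]
dequeue(): [65]
dequeue(): []
enqueue(22): [22]
enqueue(39): [22, 39]
enqueue(58): [22, 39, 58]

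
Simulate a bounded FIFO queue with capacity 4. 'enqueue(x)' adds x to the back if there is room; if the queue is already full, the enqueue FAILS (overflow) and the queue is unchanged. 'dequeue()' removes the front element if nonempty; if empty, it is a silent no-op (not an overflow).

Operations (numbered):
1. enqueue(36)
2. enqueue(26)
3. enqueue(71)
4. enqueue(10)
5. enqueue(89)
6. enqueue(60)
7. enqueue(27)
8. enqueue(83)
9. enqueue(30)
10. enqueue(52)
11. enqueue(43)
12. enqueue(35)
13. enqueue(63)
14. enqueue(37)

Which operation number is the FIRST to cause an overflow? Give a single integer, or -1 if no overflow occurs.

Answer: 5

Derivation:
1. enqueue(36): size=1
2. enqueue(26): size=2
3. enqueue(71): size=3
4. enqueue(10): size=4
5. enqueue(89): size=4=cap → OVERFLOW (fail)
6. enqueue(60): size=4=cap → OVERFLOW (fail)
7. enqueue(27): size=4=cap → OVERFLOW (fail)
8. enqueue(83): size=4=cap → OVERFLOW (fail)
9. enqueue(30): size=4=cap → OVERFLOW (fail)
10. enqueue(52): size=4=cap → OVERFLOW (fail)
11. enqueue(43): size=4=cap → OVERFLOW (fail)
12. enqueue(35): size=4=cap → OVERFLOW (fail)
13. enqueue(63): size=4=cap → OVERFLOW (fail)
14. enqueue(37): size=4=cap → OVERFLOW (fail)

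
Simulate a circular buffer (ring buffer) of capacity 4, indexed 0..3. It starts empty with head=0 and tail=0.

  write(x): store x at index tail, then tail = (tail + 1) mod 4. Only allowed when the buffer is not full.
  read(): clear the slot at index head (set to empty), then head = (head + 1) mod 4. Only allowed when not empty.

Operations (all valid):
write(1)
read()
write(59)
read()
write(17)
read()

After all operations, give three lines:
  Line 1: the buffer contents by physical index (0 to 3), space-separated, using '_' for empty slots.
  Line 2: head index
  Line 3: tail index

Answer: _ _ _ _
3
3

Derivation:
write(1): buf=[1 _ _ _], head=0, tail=1, size=1
read(): buf=[_ _ _ _], head=1, tail=1, size=0
write(59): buf=[_ 59 _ _], head=1, tail=2, size=1
read(): buf=[_ _ _ _], head=2, tail=2, size=0
write(17): buf=[_ _ 17 _], head=2, tail=3, size=1
read(): buf=[_ _ _ _], head=3, tail=3, size=0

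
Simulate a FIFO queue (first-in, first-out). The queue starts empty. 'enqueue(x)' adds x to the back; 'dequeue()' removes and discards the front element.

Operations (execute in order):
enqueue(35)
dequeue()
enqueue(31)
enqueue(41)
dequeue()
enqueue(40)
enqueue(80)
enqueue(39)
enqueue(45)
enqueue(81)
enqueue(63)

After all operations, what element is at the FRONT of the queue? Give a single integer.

Answer: 41

Derivation:
enqueue(35): queue = [35]
dequeue(): queue = []
enqueue(31): queue = [31]
enqueue(41): queue = [31, 41]
dequeue(): queue = [41]
enqueue(40): queue = [41, 40]
enqueue(80): queue = [41, 40, 80]
enqueue(39): queue = [41, 40, 80, 39]
enqueue(45): queue = [41, 40, 80, 39, 45]
enqueue(81): queue = [41, 40, 80, 39, 45, 81]
enqueue(63): queue = [41, 40, 80, 39, 45, 81, 63]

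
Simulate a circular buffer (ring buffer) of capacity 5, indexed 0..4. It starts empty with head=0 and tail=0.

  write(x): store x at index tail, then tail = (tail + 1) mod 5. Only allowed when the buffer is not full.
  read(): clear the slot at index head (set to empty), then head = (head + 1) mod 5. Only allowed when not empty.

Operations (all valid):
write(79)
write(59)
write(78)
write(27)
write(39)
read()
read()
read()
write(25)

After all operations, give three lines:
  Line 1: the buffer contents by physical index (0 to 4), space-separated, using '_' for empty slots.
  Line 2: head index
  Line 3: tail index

write(79): buf=[79 _ _ _ _], head=0, tail=1, size=1
write(59): buf=[79 59 _ _ _], head=0, tail=2, size=2
write(78): buf=[79 59 78 _ _], head=0, tail=3, size=3
write(27): buf=[79 59 78 27 _], head=0, tail=4, size=4
write(39): buf=[79 59 78 27 39], head=0, tail=0, size=5
read(): buf=[_ 59 78 27 39], head=1, tail=0, size=4
read(): buf=[_ _ 78 27 39], head=2, tail=0, size=3
read(): buf=[_ _ _ 27 39], head=3, tail=0, size=2
write(25): buf=[25 _ _ 27 39], head=3, tail=1, size=3

Answer: 25 _ _ 27 39
3
1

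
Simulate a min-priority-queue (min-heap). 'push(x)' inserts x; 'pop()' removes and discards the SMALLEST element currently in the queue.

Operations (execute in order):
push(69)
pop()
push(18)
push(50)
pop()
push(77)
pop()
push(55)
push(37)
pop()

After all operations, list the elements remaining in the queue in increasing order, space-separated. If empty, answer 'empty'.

push(69): heap contents = [69]
pop() → 69: heap contents = []
push(18): heap contents = [18]
push(50): heap contents = [18, 50]
pop() → 18: heap contents = [50]
push(77): heap contents = [50, 77]
pop() → 50: heap contents = [77]
push(55): heap contents = [55, 77]
push(37): heap contents = [37, 55, 77]
pop() → 37: heap contents = [55, 77]

Answer: 55 77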